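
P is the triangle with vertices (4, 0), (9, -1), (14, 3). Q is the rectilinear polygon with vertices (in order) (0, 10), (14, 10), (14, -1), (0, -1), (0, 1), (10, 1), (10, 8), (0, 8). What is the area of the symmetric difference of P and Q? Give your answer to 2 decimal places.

73.63

|P| = 12.5, |Q| = 84, |P∩Q| = 11.4333.
|P △ Q| = |P| + |Q| − 2·|P∩Q| = 12.5 + 84 − 22.8667 = 73.63.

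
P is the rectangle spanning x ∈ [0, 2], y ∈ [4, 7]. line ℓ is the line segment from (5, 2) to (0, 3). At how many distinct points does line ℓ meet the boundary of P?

0

The segment lies entirely outside P and never meets its boundary.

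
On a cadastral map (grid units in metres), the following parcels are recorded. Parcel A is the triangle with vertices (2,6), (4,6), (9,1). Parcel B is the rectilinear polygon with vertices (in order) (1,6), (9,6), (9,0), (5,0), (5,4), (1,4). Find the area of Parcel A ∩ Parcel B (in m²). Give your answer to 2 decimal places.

4.99

The intersection is the polygon with vertices (4,6), (9,1), (5,3.857), (5,4), (4.8,4), (2,6).
By the shoelace formula its area is 4.99.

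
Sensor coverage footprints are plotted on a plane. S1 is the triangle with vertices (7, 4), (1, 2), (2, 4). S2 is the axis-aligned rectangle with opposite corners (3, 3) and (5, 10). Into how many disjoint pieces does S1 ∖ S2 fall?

S1 ∖ S2 splits into 2 disjoint pieces (area 0.6667, area 2.5).

2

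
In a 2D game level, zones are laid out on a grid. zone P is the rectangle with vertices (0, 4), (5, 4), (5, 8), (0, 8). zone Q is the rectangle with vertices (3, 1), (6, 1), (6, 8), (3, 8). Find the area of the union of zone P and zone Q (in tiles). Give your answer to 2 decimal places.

33.00

By inclusion–exclusion:
Individual areas: |zone P| = 20, |zone Q| = 21.
|zone P∩zone Q|: x∈[3,5], y∈[4,8] → 2·4 = 8.
|zone P ∪ zone Q| = 41 − 8 = 33.00.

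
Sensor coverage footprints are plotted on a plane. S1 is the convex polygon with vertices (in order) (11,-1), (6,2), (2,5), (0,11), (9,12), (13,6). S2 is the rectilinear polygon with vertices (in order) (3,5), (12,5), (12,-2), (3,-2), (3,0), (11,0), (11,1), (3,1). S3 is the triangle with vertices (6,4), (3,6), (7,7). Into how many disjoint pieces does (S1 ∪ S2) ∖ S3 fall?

(S1 ∪ S2) ∖ S3 is a single connected region.

1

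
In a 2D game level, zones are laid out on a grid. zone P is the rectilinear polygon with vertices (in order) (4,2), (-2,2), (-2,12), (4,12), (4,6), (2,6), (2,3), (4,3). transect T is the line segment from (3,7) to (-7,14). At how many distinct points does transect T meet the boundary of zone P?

The segment meets the boundary at (-2,10.5).

1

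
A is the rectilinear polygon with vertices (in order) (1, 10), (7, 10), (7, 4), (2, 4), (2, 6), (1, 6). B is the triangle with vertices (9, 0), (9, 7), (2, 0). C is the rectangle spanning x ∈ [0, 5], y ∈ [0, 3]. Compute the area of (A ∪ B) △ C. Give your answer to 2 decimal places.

|A ∪ B| = 58.
|(A ∪ B) ∩ C| = 4.5.
|(A ∪ B) △ C| = 58 + 15 − 9 = 64.00.

64.00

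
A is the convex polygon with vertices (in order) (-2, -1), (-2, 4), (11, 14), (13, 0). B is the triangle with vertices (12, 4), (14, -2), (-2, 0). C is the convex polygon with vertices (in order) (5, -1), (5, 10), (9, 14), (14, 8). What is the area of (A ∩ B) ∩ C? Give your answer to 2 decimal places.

6.18

The region (A ∩ B) ∩ C is the polygon with vertices (5,-0.533), (5,2), (9.2,3.2), (5.5,-0.5).
By the shoelace formula its area is 6.18.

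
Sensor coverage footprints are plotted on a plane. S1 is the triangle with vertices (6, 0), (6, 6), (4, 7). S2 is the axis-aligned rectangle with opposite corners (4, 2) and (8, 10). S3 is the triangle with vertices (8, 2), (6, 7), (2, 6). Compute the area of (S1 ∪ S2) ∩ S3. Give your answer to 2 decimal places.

9.17

The region (S1 ∪ S2) ∩ S3 is the polygon with vertices (4,6.5), (6,7), (8,2), (4,4.667).
By the shoelace formula its area is 9.17.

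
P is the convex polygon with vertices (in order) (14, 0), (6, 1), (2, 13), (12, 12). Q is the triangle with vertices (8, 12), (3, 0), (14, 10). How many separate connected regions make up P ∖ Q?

2

P ∖ Q splits into 2 disjoint pieces (area 40.0539, area 29.0643).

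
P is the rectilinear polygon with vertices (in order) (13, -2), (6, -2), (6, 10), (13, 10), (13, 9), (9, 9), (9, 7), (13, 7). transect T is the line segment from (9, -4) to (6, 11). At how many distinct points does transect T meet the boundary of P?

The segment meets the boundary at (6.2,10), (8.6,-2).

2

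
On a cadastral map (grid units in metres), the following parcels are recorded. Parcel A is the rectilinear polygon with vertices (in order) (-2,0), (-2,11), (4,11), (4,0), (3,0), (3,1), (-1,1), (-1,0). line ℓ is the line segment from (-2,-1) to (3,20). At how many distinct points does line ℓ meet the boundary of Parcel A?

2

The segment meets the boundary at (0.857,11), (-1.762,0).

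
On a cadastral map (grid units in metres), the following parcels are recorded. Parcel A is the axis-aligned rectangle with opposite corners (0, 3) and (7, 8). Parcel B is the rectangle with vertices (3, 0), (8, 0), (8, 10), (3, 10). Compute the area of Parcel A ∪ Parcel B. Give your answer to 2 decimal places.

By inclusion–exclusion:
Individual areas: |Parcel A| = 35, |Parcel B| = 50.
|Parcel A∩Parcel B|: x∈[3,7], y∈[3,8] → 4·5 = 20.
|Parcel A ∪ Parcel B| = 85 − 20 = 65.00.

65.00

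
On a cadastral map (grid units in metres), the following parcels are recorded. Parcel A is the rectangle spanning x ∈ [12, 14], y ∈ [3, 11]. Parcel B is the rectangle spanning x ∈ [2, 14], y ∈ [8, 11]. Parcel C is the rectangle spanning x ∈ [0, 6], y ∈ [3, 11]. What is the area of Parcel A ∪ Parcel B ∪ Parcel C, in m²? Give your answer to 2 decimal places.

82.00

By inclusion–exclusion:
Individual areas: |Parcel A| = 16, |Parcel B| = 36, |Parcel C| = 48.
|Parcel A∩Parcel B|: x∈[12,14], y∈[8,11] → 2·3 = 6.
|Parcel A∩Parcel C| = 0 (no overlap).
|Parcel B∩Parcel C|: x∈[2,6], y∈[8,11] → 4·3 = 12.
|Parcel A∩Parcel B∩Parcel C| = 0.
|Parcel A ∪ Parcel B ∪ Parcel C| = 100 − 18 + 0 = 82.00.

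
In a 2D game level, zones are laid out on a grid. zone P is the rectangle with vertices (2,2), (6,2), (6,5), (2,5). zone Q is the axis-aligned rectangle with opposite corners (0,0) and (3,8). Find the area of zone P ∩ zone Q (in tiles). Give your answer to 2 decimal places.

|zone P∩zone Q|: x∈[2,3], y∈[2,5] → 1·3 = 3.

3.00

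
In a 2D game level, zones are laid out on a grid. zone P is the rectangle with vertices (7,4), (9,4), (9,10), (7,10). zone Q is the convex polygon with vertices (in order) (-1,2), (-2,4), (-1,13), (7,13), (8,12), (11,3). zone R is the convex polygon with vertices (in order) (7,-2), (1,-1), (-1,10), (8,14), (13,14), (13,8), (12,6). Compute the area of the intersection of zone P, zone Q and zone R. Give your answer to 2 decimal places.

The intersection is the polygon with vertices (7,4), (7,10), (8.667,10), (9,9), (9,4).
By the shoelace formula its area is 11.83.

11.83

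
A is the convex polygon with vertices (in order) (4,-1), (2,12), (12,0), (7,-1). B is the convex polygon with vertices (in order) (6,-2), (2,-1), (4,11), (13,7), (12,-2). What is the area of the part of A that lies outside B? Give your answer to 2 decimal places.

4.98

|A| = 54.5, |A∩B| = 49.5239.
|A ∖ B| = |A| − |A∩B| = 54.5 − 49.5239 = 4.98.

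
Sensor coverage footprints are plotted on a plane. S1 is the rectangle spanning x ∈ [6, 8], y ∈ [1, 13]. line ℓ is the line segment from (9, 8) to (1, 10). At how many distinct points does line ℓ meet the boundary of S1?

2

The segment meets the boundary at (6,8.75), (8,8.25).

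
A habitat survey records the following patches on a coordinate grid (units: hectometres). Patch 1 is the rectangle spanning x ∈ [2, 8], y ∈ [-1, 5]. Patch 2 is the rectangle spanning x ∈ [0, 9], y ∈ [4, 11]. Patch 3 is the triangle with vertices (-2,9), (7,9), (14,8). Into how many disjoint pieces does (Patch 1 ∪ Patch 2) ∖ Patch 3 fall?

(Patch 1 ∪ Patch 2) ∖ Patch 3 splits into 2 disjoint pieces (area 71.3438, area 18.2857).

2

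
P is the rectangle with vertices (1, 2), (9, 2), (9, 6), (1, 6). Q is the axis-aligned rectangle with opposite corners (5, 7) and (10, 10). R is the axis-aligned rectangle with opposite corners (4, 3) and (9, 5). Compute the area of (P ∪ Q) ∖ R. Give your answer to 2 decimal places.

37.00

|P ∪ Q| = 47.
|(P ∪ Q) ∩ R| = 10.
|(P ∪ Q) ∖ R| = 47 − 10 = 37.00.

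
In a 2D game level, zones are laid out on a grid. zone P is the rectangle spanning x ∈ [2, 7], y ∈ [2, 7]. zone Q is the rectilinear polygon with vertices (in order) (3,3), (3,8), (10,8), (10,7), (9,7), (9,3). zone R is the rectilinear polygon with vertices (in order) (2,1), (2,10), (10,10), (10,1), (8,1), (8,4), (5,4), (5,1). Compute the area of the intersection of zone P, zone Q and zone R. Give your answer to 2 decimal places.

The intersection is the polygon with vertices (7,4), (5,4), (5,3), (3,3), (3,7), (7,7).
By the shoelace formula its area is 14.00.

14.00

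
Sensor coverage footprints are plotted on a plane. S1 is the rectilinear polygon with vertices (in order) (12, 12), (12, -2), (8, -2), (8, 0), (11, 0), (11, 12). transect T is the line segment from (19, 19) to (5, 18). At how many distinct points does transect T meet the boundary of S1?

The segment lies entirely outside S1 and never meets its boundary.

0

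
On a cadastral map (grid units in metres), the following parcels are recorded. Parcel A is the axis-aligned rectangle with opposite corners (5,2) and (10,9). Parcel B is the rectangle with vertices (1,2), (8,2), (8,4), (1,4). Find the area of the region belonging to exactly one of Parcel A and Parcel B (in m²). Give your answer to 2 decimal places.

|Parcel A∩Parcel B|: x∈[5,8], y∈[2,4] → 3·2 = 6.
|Parcel A △ Parcel B| = |Parcel A| + |Parcel B| − 2·|Parcel A∩Parcel B| = 35 + 14 − 12 = 37.00.

37.00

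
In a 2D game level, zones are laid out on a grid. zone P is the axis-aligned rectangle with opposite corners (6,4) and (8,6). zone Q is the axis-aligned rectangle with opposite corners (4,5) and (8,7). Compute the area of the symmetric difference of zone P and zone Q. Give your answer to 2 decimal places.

|zone P∩zone Q|: x∈[6,8], y∈[5,6] → 2·1 = 2.
|zone P △ zone Q| = |zone P| + |zone Q| − 2·|zone P∩zone Q| = 4 + 8 − 4 = 8.00.

8.00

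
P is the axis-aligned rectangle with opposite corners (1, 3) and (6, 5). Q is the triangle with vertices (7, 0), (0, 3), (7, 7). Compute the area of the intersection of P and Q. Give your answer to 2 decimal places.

The intersection is the polygon with vertices (6,5), (6,3), (1,3), (1,3.571), (3.5,5).
By the shoelace formula its area is 8.21.

8.21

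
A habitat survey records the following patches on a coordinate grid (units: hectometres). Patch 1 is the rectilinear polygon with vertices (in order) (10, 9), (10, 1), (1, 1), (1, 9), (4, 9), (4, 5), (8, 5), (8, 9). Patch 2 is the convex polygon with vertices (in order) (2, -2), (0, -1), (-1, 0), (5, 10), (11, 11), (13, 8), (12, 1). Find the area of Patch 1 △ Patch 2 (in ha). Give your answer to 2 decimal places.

79.00

|Patch 1| = 56, |Patch 2| = 116, |Patch 1∩Patch 2| = 46.5.
|Patch 1 △ Patch 2| = |Patch 1| + |Patch 2| − 2·|Patch 1∩Patch 2| = 56 + 116 − 93 = 79.00.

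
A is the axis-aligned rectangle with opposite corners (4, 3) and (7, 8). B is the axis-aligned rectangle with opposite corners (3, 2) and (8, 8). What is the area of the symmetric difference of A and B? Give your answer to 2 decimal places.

15.00

|A∩B|: x∈[4,7], y∈[3,8] → 3·5 = 15.
|A △ B| = |A| + |B| − 2·|A∩B| = 15 + 30 − 30 = 15.00.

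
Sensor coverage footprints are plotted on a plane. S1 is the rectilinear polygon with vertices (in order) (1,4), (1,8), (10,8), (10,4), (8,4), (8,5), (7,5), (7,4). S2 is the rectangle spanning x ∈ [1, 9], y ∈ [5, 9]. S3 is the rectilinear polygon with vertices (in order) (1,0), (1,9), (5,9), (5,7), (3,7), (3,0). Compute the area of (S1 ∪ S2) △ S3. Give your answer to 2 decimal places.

37.00

|S1 ∪ S2| = 43.
|(S1 ∪ S2) ∩ S3| = 14.
|(S1 ∪ S2) △ S3| = 43 + 22 − 28 = 37.00.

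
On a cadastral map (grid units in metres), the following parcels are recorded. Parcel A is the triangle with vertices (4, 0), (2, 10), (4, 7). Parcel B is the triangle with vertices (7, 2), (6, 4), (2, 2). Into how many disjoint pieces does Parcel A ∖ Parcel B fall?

2

Parcel A ∖ Parcel B splits into 2 disjoint pieces (area 0.4, area 6.1818).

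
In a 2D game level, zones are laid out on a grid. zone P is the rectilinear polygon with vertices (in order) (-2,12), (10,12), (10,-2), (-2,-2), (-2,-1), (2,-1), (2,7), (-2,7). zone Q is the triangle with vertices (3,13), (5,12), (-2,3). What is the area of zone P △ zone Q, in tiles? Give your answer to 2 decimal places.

130.44

|zone P| = 136, |zone Q| = 12.5, |zone P∩zone Q| = 9.0278.
|zone P △ zone Q| = |zone P| + |zone Q| − 2·|zone P∩zone Q| = 136 + 12.5 − 18.0556 = 130.44.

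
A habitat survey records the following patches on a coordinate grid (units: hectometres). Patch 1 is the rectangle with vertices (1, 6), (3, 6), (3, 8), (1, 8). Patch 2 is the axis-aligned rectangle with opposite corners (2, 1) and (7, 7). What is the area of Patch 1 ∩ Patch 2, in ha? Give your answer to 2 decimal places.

1.00

|Patch 1∩Patch 2|: x∈[2,3], y∈[6,7] → 1·1 = 1.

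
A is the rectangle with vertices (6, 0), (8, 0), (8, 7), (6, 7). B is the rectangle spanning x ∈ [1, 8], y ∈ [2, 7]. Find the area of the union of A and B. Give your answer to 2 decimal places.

By inclusion–exclusion:
Individual areas: |A| = 14, |B| = 35.
|A∩B|: x∈[6,8], y∈[2,7] → 2·5 = 10.
|A ∪ B| = 49 − 10 = 39.00.

39.00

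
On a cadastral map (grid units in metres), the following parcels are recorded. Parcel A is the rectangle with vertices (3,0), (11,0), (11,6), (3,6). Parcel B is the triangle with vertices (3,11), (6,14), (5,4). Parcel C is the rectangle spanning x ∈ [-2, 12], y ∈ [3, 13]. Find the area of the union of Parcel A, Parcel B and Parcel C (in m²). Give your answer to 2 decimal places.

164.45

By inclusion–exclusion:
Individual areas: |Parcel A| = 48, |Parcel B| = 13.5, |Parcel C| = 140.
|Parcel A∩Parcel B| = 0.7714.
|Parcel A∩Parcel C|: x∈[3,11], y∈[3,6] → 8·3 = 24.
|Parcel B∩Parcel C| = 13.05.
|Parcel A∩Parcel B∩Parcel C| = 0.7714.
|Parcel A ∪ Parcel B ∪ Parcel C| = 201.5 − 37.8214 + 0.7714 = 164.45.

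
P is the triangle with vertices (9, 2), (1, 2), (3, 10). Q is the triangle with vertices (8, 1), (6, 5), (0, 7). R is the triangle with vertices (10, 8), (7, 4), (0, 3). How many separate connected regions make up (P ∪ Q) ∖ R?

(P ∪ Q) ∖ R splits into 2 disjoint pieces (area 12.2593, area 13.3913).

2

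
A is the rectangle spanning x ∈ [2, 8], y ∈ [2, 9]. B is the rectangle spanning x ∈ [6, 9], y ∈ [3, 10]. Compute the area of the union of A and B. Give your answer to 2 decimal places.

51.00

By inclusion–exclusion:
Individual areas: |A| = 42, |B| = 21.
|A∩B|: x∈[6,8], y∈[3,9] → 2·6 = 12.
|A ∪ B| = 63 − 12 = 51.00.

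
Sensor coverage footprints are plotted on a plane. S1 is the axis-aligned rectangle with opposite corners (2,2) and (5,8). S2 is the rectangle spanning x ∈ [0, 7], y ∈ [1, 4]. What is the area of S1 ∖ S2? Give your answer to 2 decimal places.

12.00

|S1∩S2|: x∈[2,5], y∈[2,4] → 3·2 = 6.
|S1| = 18.
|S1 ∖ S2| = |S1| − |S1∩S2| = 18 − 6 = 12.00.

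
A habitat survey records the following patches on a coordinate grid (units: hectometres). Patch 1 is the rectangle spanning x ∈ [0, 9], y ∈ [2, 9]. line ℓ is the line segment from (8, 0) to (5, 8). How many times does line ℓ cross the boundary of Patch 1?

1

The segment meets the boundary at (7.25,2).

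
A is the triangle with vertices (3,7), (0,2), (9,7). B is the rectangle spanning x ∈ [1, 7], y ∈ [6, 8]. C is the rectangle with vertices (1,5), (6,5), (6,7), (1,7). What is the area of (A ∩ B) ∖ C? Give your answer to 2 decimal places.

1.00

|A ∩ B| = 4.3.
|(A ∩ B) ∩ C| = 3.3.
|(A ∩ B) ∖ C| = 4.3 − 3.3 = 1.00.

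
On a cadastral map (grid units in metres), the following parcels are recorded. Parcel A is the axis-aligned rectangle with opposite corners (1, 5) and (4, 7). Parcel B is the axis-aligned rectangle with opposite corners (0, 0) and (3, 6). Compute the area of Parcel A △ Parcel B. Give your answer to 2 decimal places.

20.00

|Parcel A∩Parcel B|: x∈[1,3], y∈[5,6] → 2·1 = 2.
|Parcel A △ Parcel B| = |Parcel A| + |Parcel B| − 2·|Parcel A∩Parcel B| = 6 + 18 − 4 = 20.00.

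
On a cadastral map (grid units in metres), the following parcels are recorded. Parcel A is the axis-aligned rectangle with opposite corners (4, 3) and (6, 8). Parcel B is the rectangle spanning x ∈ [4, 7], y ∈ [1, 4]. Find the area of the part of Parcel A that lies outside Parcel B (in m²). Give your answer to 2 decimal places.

|Parcel A∩Parcel B|: x∈[4,6], y∈[3,4] → 2·1 = 2.
|Parcel A| = 10.
|Parcel A ∖ Parcel B| = |Parcel A| − |Parcel A∩Parcel B| = 10 − 2 = 8.00.

8.00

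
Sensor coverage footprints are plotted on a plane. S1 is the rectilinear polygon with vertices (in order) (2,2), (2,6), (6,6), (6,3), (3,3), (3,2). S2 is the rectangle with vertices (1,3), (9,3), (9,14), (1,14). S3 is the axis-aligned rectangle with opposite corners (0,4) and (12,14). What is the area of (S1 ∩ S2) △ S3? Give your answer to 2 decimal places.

|S1 ∩ S2| = 12.
|(S1 ∩ S2) ∩ S3| = 8.
|(S1 ∩ S2) △ S3| = 12 + 120 − 16 = 116.00.

116.00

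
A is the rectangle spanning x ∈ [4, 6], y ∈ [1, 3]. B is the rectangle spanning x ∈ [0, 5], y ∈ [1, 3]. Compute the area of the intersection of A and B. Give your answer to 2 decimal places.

2.00

|A∩B|: x∈[4,5], y∈[1,3] → 1·2 = 2.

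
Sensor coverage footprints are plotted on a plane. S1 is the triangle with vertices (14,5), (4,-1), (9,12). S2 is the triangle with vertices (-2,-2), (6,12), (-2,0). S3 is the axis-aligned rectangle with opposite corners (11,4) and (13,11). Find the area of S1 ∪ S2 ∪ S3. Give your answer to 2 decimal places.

64.53

By inclusion–exclusion:
Individual areas: |S1| = 50, |S2| = 8, |S3| = 14.
|S1∩S2| = 0.
|S1∩S3| = 7.4667.
|S2∩S3| = 0.
|S1∩S2∩S3| = 0.
|S1 ∪ S2 ∪ S3| = 72 − 7.4667 + 0 = 64.53.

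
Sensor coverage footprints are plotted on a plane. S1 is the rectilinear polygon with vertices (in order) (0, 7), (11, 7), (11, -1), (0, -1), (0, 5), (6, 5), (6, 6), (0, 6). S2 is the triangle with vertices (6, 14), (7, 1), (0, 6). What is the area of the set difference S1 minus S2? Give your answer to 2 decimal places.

64.56

|S1| = 82, |S1∩S2| = 17.4404.
|S1 ∖ S2| = |S1| − |S1∩S2| = 82 − 17.4404 = 64.56.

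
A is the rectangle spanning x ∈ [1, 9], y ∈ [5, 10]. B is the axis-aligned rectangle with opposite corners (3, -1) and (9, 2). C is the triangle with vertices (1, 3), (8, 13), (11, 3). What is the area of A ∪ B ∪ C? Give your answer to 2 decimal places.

By inclusion–exclusion:
Individual areas: |A| = 40, |B| = 18, |C| = 50.
|A∩B| = 0 (no overlap).
|A∩C| = 24.2333.
|B∩C| = 0.
|A∩B∩C| = 0.
|A ∪ B ∪ C| = 108 − 24.2333 + 0 = 83.77.

83.77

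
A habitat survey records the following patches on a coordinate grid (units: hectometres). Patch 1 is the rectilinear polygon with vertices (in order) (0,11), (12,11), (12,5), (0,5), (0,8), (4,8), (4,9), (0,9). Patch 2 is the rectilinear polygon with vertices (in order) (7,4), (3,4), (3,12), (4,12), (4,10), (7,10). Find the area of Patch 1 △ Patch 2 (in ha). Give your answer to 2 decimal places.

54.00

|Patch 1| = 68, |Patch 2| = 26, |Patch 1∩Patch 2| = 20.
|Patch 1 △ Patch 2| = |Patch 1| + |Patch 2| − 2·|Patch 1∩Patch 2| = 68 + 26 − 40 = 54.00.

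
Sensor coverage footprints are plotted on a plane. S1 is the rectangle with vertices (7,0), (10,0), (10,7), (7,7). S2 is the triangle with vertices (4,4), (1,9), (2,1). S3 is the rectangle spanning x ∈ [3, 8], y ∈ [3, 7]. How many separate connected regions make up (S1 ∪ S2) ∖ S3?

2

(S1 ∪ S2) ∖ S3 splits into 2 disjoint pieces (area 17, area 8).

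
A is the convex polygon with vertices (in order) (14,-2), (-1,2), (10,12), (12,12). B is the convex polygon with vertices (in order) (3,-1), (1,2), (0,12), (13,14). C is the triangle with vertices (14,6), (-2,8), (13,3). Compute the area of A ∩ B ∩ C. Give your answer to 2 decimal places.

5.65

The intersection is the polygon with vertices (4.681,7.165), (8.154,6.731), (7,5), (3.561,6.146).
By the shoelace formula its area is 5.65.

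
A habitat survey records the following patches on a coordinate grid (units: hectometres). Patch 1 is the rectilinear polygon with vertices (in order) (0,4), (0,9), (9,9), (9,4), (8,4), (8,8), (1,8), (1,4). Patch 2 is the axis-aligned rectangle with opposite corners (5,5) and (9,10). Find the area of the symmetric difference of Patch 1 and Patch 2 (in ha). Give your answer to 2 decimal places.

|Patch 1| = 17, |Patch 2| = 20, |Patch 1∩Patch 2| = 7.
|Patch 1 △ Patch 2| = |Patch 1| + |Patch 2| − 2·|Patch 1∩Patch 2| = 17 + 20 − 14 = 23.00.

23.00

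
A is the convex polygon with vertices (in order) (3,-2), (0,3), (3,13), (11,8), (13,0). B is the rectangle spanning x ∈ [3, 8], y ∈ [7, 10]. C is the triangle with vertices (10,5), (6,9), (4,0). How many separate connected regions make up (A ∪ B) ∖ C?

(A ∪ B) ∖ C is a single connected region.

1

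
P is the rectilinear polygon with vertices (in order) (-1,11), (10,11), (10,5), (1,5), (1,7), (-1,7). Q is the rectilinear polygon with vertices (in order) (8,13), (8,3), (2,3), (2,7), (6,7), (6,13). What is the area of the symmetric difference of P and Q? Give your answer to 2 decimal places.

58.00

|P| = 62, |Q| = 36, |P∩Q| = 20.
|P △ Q| = |P| + |Q| − 2·|P∩Q| = 62 + 36 − 40 = 58.00.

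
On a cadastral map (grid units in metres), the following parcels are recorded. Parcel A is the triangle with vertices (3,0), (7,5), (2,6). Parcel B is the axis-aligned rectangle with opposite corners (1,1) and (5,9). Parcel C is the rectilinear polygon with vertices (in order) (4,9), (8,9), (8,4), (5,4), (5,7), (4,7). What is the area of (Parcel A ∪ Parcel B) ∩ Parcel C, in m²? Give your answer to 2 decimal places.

4.00

|Parcel A ∪ Parcel B| = 35.3833.
|(Parcel A ∪ Parcel B) ∩ Parcel C| = 4.00.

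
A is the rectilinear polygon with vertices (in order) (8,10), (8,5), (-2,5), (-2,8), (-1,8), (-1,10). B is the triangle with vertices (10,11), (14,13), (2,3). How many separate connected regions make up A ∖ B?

A ∖ B splits into 2 disjoint pieces (area 40, area 5.4).

2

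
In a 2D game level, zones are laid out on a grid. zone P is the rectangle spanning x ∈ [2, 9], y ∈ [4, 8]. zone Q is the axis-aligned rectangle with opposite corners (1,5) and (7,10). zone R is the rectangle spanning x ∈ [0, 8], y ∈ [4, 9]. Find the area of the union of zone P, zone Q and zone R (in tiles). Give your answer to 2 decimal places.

By inclusion–exclusion:
Individual areas: |zone P| = 28, |zone Q| = 30, |zone R| = 40.
|zone P∩zone Q|: x∈[2,7], y∈[5,8] → 5·3 = 15.
|zone P∩zone R|: x∈[2,8], y∈[4,8] → 6·4 = 24.
|zone Q∩zone R|: x∈[1,7], y∈[5,9] → 6·4 = 24.
|zone P∩zone Q∩zone R| = 15.
|zone P ∪ zone Q ∪ zone R| = 98 − 63 + 15 = 50.00.

50.00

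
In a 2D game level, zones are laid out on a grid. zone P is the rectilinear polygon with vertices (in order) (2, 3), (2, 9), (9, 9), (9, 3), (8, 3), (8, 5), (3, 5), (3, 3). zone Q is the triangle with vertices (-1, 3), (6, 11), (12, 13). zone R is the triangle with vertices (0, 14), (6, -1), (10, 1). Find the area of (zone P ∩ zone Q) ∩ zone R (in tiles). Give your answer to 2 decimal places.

The region (zone P ∩ zone Q) ∩ zone R is the polygon with vertices (4.035,8.754), (4.944,7.572), (3.129,6.176), (2.706,7.235).
By the shoelace formula its area is 2.73.

2.73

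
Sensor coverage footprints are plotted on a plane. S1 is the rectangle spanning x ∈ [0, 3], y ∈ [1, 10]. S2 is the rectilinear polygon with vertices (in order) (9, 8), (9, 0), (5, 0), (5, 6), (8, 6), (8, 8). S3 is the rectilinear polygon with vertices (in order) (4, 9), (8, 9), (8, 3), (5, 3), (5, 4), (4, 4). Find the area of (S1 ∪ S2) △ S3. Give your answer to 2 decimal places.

|S1 ∪ S2| = 53.
|(S1 ∪ S2) ∩ S3| = 9.
|(S1 ∪ S2) △ S3| = 53 + 23 − 18 = 58.00.

58.00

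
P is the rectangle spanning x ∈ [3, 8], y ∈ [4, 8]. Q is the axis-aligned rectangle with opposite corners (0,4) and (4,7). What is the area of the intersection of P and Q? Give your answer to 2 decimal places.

|P∩Q|: x∈[3,4], y∈[4,7] → 1·3 = 3.

3.00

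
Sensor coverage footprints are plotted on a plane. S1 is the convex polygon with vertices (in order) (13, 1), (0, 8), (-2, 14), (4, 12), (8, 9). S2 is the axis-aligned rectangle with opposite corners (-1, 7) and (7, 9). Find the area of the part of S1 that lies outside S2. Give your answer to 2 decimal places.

|S1| = 64.5, |S1∩S2| = 13.2381.
|S1 ∖ S2| = |S1| − |S1∩S2| = 64.5 − 13.2381 = 51.26.

51.26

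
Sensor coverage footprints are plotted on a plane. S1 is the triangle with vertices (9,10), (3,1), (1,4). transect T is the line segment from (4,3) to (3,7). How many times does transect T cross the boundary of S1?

1

The segment meets the boundary at (3.316,5.737).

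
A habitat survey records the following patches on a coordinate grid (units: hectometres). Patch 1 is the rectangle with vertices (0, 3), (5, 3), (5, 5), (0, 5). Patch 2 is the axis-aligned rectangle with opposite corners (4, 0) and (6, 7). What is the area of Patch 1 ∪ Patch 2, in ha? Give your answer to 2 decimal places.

By inclusion–exclusion:
Individual areas: |Patch 1| = 10, |Patch 2| = 14.
|Patch 1∩Patch 2|: x∈[4,5], y∈[3,5] → 1·2 = 2.
|Patch 1 ∪ Patch 2| = 24 − 2 = 22.00.

22.00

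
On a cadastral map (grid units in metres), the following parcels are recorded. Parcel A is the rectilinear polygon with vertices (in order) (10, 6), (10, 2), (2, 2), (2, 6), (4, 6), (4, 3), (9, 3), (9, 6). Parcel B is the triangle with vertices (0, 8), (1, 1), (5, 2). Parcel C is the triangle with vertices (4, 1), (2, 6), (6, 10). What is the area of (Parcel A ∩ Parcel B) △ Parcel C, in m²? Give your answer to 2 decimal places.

15.47

|Parcel A ∩ Parcel B| = 5.3833.
|(Parcel A ∩ Parcel B) ∩ Parcel C| = 1.9583.
|(Parcel A ∩ Parcel B) △ Parcel C| = 5.3833 + 14 − 3.9166 = 15.47.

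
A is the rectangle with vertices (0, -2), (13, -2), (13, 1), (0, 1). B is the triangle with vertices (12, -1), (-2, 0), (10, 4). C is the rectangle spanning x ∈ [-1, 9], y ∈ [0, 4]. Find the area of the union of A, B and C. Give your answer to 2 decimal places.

By inclusion–exclusion:
Individual areas: |A| = 39, |B| = 34, |C| = 40.
|A∩B| = 17.8905.
|A∩C|: x∈[0,9], y∈[0,1] → 9·1 = 9.
|B∩C| = 20.
|A∩B∩C| = 8.8333.
|A ∪ B ∪ C| = 113 − 46.8905 + 8.8333 = 74.94.

74.94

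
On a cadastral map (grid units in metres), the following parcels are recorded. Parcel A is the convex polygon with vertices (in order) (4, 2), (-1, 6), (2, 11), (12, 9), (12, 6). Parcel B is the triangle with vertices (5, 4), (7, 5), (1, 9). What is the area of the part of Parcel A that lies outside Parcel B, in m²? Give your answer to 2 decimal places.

66.50

|Parcel A| = 73.5, |Parcel A∩Parcel B| = 7.
|Parcel A ∖ Parcel B| = |Parcel A| − |Parcel A∩Parcel B| = 73.5 − 7 = 66.50.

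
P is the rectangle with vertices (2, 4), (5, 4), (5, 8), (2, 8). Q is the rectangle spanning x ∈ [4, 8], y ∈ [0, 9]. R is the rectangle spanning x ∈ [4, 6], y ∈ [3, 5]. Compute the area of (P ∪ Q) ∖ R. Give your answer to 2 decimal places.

40.00

|P ∪ Q| = 44.
|(P ∪ Q) ∩ R| = 4.
|(P ∪ Q) ∖ R| = 44 − 4 = 40.00.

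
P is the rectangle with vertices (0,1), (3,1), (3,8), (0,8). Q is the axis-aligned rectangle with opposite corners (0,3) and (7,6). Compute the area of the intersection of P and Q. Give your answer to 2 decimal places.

|P∩Q|: x∈[0,3], y∈[3,6] → 3·3 = 9.

9.00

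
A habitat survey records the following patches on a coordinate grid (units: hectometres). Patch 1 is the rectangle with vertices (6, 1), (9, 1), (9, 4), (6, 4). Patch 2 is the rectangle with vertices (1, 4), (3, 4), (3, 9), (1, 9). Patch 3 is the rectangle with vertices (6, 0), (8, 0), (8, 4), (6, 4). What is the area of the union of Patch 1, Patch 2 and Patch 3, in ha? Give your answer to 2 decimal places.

21.00

By inclusion–exclusion:
Individual areas: |Patch 1| = 9, |Patch 2| = 10, |Patch 3| = 8.
|Patch 1∩Patch 2| = 0 (no overlap).
|Patch 1∩Patch 3|: x∈[6,8], y∈[1,4] → 2·3 = 6.
|Patch 2∩Patch 3| = 0 (no overlap).
|Patch 1∩Patch 2∩Patch 3| = 0.
|Patch 1 ∪ Patch 2 ∪ Patch 3| = 27 − 6 + 0 = 21.00.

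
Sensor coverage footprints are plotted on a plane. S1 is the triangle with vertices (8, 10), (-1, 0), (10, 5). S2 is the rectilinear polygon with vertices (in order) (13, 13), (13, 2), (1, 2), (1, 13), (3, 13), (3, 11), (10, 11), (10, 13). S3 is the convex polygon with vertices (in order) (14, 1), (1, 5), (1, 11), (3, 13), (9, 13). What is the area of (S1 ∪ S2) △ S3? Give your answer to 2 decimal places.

|S1 ∪ S2| = 120.6222.
|(S1 ∪ S2) ∩ S3| = 83.3417.
|(S1 ∪ S2) △ S3| = 120.6222 + 98 − 166.6833 = 51.94.

51.94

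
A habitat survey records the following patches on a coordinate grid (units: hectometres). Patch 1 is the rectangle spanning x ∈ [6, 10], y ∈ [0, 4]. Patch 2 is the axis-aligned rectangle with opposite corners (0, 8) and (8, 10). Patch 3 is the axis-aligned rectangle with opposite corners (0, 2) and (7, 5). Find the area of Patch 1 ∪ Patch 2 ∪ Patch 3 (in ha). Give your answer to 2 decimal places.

51.00

By inclusion–exclusion:
Individual areas: |Patch 1| = 16, |Patch 2| = 16, |Patch 3| = 21.
|Patch 1∩Patch 2| = 0 (no overlap).
|Patch 1∩Patch 3|: x∈[6,7], y∈[2,4] → 1·2 = 2.
|Patch 2∩Patch 3| = 0 (no overlap).
|Patch 1∩Patch 2∩Patch 3| = 0.
|Patch 1 ∪ Patch 2 ∪ Patch 3| = 53 − 2 + 0 = 51.00.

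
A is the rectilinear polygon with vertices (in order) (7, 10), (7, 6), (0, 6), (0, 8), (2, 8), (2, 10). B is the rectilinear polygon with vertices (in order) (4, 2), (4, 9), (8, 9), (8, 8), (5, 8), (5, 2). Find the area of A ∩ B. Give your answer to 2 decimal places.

The intersection is the polygon with vertices (7,8), (5,8), (5,6), (4,6), (4,9), (7,9).
By the shoelace formula its area is 5.00.

5.00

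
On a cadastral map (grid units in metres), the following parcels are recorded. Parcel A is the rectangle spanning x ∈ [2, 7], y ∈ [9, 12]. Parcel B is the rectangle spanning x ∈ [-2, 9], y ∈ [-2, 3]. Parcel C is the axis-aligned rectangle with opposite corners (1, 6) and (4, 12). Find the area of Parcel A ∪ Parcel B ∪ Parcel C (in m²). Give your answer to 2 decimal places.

By inclusion–exclusion:
Individual areas: |Parcel A| = 15, |Parcel B| = 55, |Parcel C| = 18.
|Parcel A∩Parcel B| = 0 (no overlap).
|Parcel A∩Parcel C|: x∈[2,4], y∈[9,12] → 2·3 = 6.
|Parcel B∩Parcel C| = 0 (no overlap).
|Parcel A∩Parcel B∩Parcel C| = 0.
|Parcel A ∪ Parcel B ∪ Parcel C| = 88 − 6 + 0 = 82.00.

82.00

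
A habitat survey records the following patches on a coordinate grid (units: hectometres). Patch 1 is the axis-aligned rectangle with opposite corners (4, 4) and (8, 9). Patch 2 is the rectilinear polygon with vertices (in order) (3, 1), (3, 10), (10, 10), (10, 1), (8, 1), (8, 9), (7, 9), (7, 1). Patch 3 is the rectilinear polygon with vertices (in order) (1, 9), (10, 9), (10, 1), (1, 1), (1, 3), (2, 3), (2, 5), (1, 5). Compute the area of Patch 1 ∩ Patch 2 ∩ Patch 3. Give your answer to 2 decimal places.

15.00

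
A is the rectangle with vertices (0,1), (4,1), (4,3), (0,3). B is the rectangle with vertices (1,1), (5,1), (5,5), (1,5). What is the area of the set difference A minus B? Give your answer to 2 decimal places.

|A∩B|: x∈[1,4], y∈[1,3] → 3·2 = 6.
|A| = 8.
|A ∖ B| = |A| − |A∩B| = 8 − 6 = 2.00.

2.00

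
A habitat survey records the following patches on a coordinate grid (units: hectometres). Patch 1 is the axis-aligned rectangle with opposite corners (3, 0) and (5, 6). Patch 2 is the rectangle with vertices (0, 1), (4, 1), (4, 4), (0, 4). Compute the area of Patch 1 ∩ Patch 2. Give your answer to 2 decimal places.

|Patch 1∩Patch 2|: x∈[3,4], y∈[1,4] → 1·3 = 3.

3.00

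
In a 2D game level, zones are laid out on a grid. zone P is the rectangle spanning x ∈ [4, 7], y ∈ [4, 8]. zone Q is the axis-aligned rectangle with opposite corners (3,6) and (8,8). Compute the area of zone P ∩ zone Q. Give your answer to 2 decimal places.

6.00

|zone P∩zone Q|: x∈[4,7], y∈[6,8] → 3·2 = 6.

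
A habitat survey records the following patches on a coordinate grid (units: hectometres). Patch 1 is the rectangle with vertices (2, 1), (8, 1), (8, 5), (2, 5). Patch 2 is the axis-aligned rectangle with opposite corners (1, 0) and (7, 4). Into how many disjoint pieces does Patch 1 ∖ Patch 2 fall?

Patch 1 ∖ Patch 2 is a single connected region.

1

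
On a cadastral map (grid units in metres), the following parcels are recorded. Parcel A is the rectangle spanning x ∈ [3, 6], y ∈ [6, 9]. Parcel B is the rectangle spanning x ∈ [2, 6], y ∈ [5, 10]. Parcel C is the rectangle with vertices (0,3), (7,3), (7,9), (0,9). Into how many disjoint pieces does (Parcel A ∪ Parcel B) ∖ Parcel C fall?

1

(Parcel A ∪ Parcel B) ∖ Parcel C is a single connected region.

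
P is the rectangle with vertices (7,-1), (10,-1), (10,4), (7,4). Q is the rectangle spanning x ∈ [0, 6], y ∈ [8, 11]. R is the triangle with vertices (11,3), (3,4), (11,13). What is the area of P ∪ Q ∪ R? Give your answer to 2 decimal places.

By inclusion–exclusion:
Individual areas: |P| = 15, |Q| = 18, |R| = 40.
|P∩Q| = 0 (no overlap).
|P∩R| = 2.0625.
|Q∩R| = 0.
|P∩Q∩R| = 0.
|P ∪ Q ∪ R| = 73 − 2.0625 + 0 = 70.94.

70.94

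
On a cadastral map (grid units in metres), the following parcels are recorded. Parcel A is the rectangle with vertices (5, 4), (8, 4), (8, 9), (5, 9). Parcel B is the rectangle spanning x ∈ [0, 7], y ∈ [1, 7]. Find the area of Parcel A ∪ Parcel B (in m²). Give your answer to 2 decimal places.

By inclusion–exclusion:
Individual areas: |Parcel A| = 15, |Parcel B| = 42.
|Parcel A∩Parcel B|: x∈[5,7], y∈[4,7] → 2·3 = 6.
|Parcel A ∪ Parcel B| = 57 − 6 = 51.00.

51.00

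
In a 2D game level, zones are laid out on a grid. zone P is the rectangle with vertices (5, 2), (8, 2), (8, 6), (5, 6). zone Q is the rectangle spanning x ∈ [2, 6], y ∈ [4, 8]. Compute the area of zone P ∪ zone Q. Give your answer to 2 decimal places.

26.00

By inclusion–exclusion:
Individual areas: |zone P| = 12, |zone Q| = 16.
|zone P∩zone Q|: x∈[5,6], y∈[4,6] → 1·2 = 2.
|zone P ∪ zone Q| = 28 − 2 = 26.00.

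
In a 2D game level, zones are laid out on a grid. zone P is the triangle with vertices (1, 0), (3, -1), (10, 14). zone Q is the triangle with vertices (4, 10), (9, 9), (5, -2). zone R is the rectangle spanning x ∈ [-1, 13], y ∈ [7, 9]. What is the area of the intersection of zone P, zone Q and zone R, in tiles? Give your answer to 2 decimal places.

2.11

The intersection is the polygon with vertices (6.786,9), (7.667,9), (6.733,7), (5.5,7).
By the shoelace formula its area is 2.11.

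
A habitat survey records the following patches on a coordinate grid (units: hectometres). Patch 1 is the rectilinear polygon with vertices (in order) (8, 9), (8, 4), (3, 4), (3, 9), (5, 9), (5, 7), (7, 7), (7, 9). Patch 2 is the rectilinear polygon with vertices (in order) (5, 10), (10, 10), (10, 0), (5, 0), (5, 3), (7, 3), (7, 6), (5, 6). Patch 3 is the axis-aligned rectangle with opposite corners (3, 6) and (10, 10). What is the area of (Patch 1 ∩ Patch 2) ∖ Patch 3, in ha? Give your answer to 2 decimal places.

|Patch 1 ∩ Patch 2| = 7.
|(Patch 1 ∩ Patch 2) ∩ Patch 3| = 5.
|(Patch 1 ∩ Patch 2) ∖ Patch 3| = 7 − 5 = 2.00.

2.00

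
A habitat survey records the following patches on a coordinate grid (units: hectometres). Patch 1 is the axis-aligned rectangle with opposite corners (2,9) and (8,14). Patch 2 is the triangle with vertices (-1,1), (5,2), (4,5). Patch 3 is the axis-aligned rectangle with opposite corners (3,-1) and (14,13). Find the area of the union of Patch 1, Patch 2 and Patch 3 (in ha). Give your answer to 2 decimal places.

169.07

By inclusion–exclusion:
Individual areas: |Patch 1| = 30, |Patch 2| = 9.5, |Patch 3| = 154.
|Patch 1∩Patch 2| = 0.
|Patch 1∩Patch 3|: x∈[3,8], y∈[9,13] → 5·4 = 20.
|Patch 2∩Patch 3| = 4.4333.
|Patch 1∩Patch 2∩Patch 3| = 0.
|Patch 1 ∪ Patch 2 ∪ Patch 3| = 193.5 − 24.4333 + 0 = 169.07.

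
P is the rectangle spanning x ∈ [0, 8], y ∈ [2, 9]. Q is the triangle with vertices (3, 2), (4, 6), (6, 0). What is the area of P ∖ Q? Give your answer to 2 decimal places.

51.33

|P| = 56, |P∩Q| = 4.6667.
|P ∖ Q| = |P| − |P∩Q| = 56 − 4.6667 = 51.33.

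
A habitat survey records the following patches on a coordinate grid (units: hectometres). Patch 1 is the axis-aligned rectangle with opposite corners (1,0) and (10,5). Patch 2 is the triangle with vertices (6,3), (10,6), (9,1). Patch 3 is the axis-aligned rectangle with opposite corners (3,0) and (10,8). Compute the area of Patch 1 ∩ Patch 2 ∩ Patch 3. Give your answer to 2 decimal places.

The intersection is the polygon with vertices (9,1), (6,3), (8.667,5), (9.8,5).
By the shoelace formula its area is 7.93.

7.93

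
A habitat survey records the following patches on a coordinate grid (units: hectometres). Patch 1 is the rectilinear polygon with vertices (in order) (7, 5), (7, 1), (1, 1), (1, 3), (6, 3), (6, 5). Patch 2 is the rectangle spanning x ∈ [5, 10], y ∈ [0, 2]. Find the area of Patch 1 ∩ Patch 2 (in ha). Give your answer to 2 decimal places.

The intersection is the polygon with vertices (7,1), (5,1), (5,2), (7,2).
By the shoelace formula its area is 2.00.

2.00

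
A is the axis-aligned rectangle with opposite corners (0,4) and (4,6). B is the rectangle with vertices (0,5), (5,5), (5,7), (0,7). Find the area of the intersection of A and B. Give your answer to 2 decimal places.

|A∩B|: x∈[0,4], y∈[5,6] → 4·1 = 4.

4.00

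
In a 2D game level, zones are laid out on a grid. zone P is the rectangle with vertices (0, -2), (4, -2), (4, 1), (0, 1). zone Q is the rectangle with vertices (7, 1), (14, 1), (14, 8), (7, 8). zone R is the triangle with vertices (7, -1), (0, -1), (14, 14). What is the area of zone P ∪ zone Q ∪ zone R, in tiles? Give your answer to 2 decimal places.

By inclusion–exclusion:
Individual areas: |zone P| = 12, |zone Q| = 49, |zone R| = 52.5.
|zone P∩zone Q| = 0 (no overlap).
|zone P∩zone R| = 6.1333.
|zone Q∩zone R| = 16.9167.
|zone P∩zone Q∩zone R| = 0.
|zone P ∪ zone Q ∪ zone R| = 113.5 − 23.05 + 0 = 90.45.

90.45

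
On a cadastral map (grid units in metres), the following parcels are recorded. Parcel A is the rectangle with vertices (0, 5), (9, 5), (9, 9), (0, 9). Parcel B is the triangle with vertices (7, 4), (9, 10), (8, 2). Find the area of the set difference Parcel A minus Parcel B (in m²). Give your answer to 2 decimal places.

|Parcel A| = 36, |Parcel A∩Parcel B| = 2.5.
|Parcel A ∖ Parcel B| = |Parcel A| − |Parcel A∩Parcel B| = 36 − 2.5 = 33.50.

33.50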